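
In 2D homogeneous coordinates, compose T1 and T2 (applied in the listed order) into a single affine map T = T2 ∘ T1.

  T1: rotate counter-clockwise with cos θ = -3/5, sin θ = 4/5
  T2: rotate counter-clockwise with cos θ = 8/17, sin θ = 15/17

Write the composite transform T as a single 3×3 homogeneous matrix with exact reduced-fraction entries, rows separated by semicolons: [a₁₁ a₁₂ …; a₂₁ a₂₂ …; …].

T1 = [-3/5 -4/5 0; 4/5 -3/5 0; 0 0 1]
T2·T1 = [-84/85 13/85 0; -13/85 -84/85 0; 0 0 1]

T = [-84/85 13/85 0; -13/85 -84/85 0; 0 0 1]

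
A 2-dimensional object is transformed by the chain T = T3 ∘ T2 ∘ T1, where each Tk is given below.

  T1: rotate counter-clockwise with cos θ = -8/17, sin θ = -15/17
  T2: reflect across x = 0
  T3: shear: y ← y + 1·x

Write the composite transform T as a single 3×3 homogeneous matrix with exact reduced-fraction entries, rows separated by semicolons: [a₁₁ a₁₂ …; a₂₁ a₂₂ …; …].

T1 = [-8/17 15/17 0; -15/17 -8/17 0; 0 0 1]
T2·T1 = [8/17 -15/17 0; -15/17 -8/17 0; 0 0 1]
T3·…·T1 = [8/17 -15/17 0; -7/17 -23/17 0; 0 0 1]

T = [8/17 -15/17 0; -7/17 -23/17 0; 0 0 1]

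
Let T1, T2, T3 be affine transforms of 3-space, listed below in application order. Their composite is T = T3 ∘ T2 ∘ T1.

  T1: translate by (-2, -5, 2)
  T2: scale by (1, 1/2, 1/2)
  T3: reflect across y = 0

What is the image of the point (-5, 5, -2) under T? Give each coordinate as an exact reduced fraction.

T1 translate by (-2, -5, 2): (-5, 5, -2) → (-7, 0, 0)
T2 scale by (1, 1/2, 1/2): (-7, 0, 0) → (-7, 0, 0)
T3 reflect across y = 0: (-7, 0, 0) → (-7, 0, 0)

T(p) = (-7, 0, 0)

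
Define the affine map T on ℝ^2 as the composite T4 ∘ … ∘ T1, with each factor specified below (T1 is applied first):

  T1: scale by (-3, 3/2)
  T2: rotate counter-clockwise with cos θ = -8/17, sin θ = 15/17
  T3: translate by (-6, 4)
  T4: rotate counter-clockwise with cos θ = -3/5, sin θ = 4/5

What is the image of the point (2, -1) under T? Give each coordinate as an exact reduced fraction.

T(p) = (269/170, -96/85)

T1 scale by (-3, 3/2): (2, -1) → (-6, -3/2)
T2 rotate counter-clockwise with cos θ = -8/17, sin θ = 15/17: (-6, -3/2) → (141/34, -78/17)
T3 translate by (-6, 4): (141/34, -78/17) → (-63/34, -10/17)
T4 rotate counter-clockwise with cos θ = -3/5, sin θ = 4/5: (-63/34, -10/17) → (269/170, -96/85)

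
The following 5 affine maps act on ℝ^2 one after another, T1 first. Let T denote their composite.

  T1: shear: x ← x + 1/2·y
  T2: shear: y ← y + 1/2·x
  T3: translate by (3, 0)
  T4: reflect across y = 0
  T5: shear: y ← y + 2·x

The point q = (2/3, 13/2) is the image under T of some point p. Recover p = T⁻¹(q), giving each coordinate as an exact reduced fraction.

p = (-1/3, -4)

T1 = [1 1/2 0; 0 1 0; 0 0 1]
T2·T1 = [1 1/2 0; 1/2 5/4 0; 0 0 1]
T3·…·T1 = [1 1/2 3; 1/2 5/4 0; 0 0 1]
T4·…·T1 = [1 1/2 3; -1/2 -5/4 0; 0 0 1]
T5·…·T1 = [1 1/2 3; 3/2 -1/4 6; 0 0 1]
det M = -1; M⁻¹ = [1/4 1/2 -15/4; 3/2 -1 3/2; 0 0 1]
M⁻¹ · (2/3, 13/2)ᵀ = (-1/3, -4)ᵀ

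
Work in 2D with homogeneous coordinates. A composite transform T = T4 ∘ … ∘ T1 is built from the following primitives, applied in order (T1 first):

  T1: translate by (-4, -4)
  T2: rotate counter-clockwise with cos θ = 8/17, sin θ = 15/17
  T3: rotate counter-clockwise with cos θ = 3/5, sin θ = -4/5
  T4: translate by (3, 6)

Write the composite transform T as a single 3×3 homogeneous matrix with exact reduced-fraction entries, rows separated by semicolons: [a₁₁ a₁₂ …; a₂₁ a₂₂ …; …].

T1 = [1 0 -4; 0 1 -4; 0 0 1]
T2·T1 = [8/17 -15/17 28/17; 15/17 8/17 -92/17; 0 0 1]
T3·…·T1 = [84/85 -13/85 -284/85; 13/85 84/85 -388/85; 0 0 1]
T4·…·T1 = [84/85 -13/85 -29/85; 13/85 84/85 122/85; 0 0 1]

T = [84/85 -13/85 -29/85; 13/85 84/85 122/85; 0 0 1]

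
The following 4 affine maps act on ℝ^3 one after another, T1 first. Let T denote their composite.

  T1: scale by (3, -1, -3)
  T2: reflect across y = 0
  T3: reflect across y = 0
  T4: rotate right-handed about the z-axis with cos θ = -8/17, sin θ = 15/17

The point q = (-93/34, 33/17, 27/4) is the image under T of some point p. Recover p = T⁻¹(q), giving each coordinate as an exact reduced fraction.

T1 = [3 0 0 0; 0 -1 0 0; 0 0 -3 0; 0 0 0 1]
T2·T1 = [3 0 0 0; 0 1 0 0; 0 0 -3 0; 0 0 0 1]
T3·…·T1 = [3 0 0 0; 0 -1 0 0; 0 0 -3 0; 0 0 0 1]
T4·…·T1 = [-24/17 15/17 0 0; 45/17 8/17 0 0; 0 0 -3 0; 0 0 0 1]
det M = 9; M⁻¹ = [-8/51 5/17 0 0; 15/17 8/17 0 0; 0 0 -1/3 0; 0 0 0 1]
M⁻¹ · (-93/34, 33/17, 27/4)ᵀ = (1, -3/2, -9/4)ᵀ

p = (1, -3/2, -9/4)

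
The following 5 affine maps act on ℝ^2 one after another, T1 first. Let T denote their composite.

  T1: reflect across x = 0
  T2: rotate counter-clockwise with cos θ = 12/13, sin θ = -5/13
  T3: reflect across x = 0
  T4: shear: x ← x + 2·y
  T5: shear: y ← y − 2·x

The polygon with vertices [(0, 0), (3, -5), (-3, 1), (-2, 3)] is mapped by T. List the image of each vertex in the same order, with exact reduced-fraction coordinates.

T1 reflect across x = 0: (0, 0) → (0, 0); (3, -5) → (-3, -5); (-3, 1) → (3, 1); (-2, 3) → (2, 3)
T2 rotate counter-clockwise with cos θ = 12/13, sin θ = -5/13: (0, 0) → (0, 0); (-3, -5) → (-61/13, -45/13); (3, 1) → (41/13, -3/13); (2, 3) → (3, 2)
T3 reflect across x = 0: (0, 0) → (0, 0); (-61/13, -45/13) → (61/13, -45/13); (41/13, -3/13) → (-41/13, -3/13); (3, 2) → (-3, 2)
T4 shear: x ← x + 2·y: (0, 0) → (0, 0); (61/13, -45/13) → (-29/13, -45/13); (-41/13, -3/13) → (-47/13, -3/13); (-3, 2) → (1, 2)
T5 shear: y ← y − 2·x: (0, 0) → (0, 0); (-29/13, -45/13) → (-29/13, 1); (-47/13, -3/13) → (-47/13, 7); (1, 2) → (1, 0)

image vertices: (0, 0), (-29/13, 1), (-47/13, 7), (1, 0)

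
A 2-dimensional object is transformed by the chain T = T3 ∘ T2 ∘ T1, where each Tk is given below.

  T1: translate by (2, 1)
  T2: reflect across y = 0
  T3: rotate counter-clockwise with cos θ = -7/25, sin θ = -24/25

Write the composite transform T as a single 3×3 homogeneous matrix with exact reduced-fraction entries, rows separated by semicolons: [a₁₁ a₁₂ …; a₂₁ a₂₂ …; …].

T1 = [1 0 2; 0 1 1; 0 0 1]
T2·T1 = [1 0 2; 0 -1 -1; 0 0 1]
T3·…·T1 = [-7/25 -24/25 -38/25; -24/25 7/25 -41/25; 0 0 1]

T = [-7/25 -24/25 -38/25; -24/25 7/25 -41/25; 0 0 1]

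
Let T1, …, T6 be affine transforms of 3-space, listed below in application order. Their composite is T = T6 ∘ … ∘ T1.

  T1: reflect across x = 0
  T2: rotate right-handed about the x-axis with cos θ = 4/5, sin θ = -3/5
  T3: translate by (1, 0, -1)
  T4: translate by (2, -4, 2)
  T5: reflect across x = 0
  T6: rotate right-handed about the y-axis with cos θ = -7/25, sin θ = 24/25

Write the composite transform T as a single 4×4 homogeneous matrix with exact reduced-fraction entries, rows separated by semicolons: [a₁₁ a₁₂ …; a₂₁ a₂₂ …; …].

T1 = [-1 0 0 0; 0 1 0 0; 0 0 1 0; 0 0 0 1]
T2·T1 = [-1 0 0 0; 0 4/5 3/5 0; 0 -3/5 4/5 0; 0 0 0 1]
T3·…·T1 = [-1 0 0 1; 0 4/5 3/5 0; 0 -3/5 4/5 -1; 0 0 0 1]
T4·…·T1 = [-1 0 0 3; 0 4/5 3/5 -4; 0 -3/5 4/5 1; 0 0 0 1]
T5·…·T1 = [1 0 0 -3; 0 4/5 3/5 -4; 0 -3/5 4/5 1; 0 0 0 1]
T6·…·T1 = [-7/25 -72/125 96/125 9/5; 0 4/5 3/5 -4; -24/25 21/125 -28/125 13/5; 0 0 0 1]

T = [-7/25 -72/125 96/125 9/5; 0 4/5 3/5 -4; -24/25 21/125 -28/125 13/5; 0 0 0 1]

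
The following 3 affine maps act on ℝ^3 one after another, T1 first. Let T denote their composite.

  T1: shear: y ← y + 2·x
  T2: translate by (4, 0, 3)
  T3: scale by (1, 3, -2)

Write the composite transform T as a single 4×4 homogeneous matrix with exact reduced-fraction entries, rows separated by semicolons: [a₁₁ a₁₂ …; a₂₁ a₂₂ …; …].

T = [1 0 0 4; 6 3 0 0; 0 0 -2 -6; 0 0 0 1]

T1 = [1 0 0 0; 2 1 0 0; 0 0 1 0; 0 0 0 1]
T2·T1 = [1 0 0 4; 2 1 0 0; 0 0 1 3; 0 0 0 1]
T3·…·T1 = [1 0 0 4; 6 3 0 0; 0 0 -2 -6; 0 0 0 1]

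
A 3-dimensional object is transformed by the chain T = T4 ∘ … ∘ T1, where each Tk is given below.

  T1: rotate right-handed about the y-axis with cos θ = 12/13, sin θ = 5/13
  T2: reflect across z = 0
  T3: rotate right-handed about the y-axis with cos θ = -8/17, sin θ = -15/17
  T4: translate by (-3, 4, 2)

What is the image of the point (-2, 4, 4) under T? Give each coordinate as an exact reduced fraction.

T(p) = (239/221, 8, 846/221)

T1 rotate right-handed about the y-axis with cos θ = 12/13, sin θ = 5/13: (-2, 4, 4) → (-4/13, 4, 58/13)
T2 reflect across z = 0: (-4/13, 4, 58/13) → (-4/13, 4, -58/13)
T3 rotate right-handed about the y-axis with cos θ = -8/17, sin θ = -15/17: (-4/13, 4, -58/13) → (902/221, 4, 404/221)
T4 translate by (-3, 4, 2): (902/221, 4, 404/221) → (239/221, 8, 846/221)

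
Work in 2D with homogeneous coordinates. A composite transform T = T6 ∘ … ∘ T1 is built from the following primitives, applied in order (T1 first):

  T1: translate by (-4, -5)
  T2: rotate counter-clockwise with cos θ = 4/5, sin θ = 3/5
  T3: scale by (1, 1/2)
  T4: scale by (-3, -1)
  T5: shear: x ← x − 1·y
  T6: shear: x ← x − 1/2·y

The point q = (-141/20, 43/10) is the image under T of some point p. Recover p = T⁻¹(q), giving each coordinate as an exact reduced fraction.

T1 = [1 0 -4; 0 1 -5; 0 0 1]
T2·T1 = [4/5 -3/5 -1/5; 3/5 4/5 -32/5; 0 0 1]
T3·…·T1 = [4/5 -3/5 -1/5; 3/10 2/5 -16/5; 0 0 1]
T4·…·T1 = [-12/5 9/5 3/5; -3/10 -2/5 16/5; 0 0 1]
T5·…·T1 = [-21/10 11/5 -13/5; -3/10 -2/5 16/5; 0 0 1]
T6·…·T1 = [-39/20 12/5 -21/5; -3/10 -2/5 16/5; 0 0 1]
det M = 3/2; M⁻¹ = [-4/15 -8/5 4; 1/5 -13/10 5; 0 0 1]
M⁻¹ · (-141/20, 43/10)ᵀ = (-1, -2)ᵀ

p = (-1, -2)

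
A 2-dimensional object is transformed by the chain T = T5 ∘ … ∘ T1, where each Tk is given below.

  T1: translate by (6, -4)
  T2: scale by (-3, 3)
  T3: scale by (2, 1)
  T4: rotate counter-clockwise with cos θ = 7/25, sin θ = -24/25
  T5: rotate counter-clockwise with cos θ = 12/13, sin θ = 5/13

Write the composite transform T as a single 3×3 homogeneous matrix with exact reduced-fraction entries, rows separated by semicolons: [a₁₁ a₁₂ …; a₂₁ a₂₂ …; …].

T1 = [1 0 6; 0 1 -4; 0 0 1]
T2·T1 = [-3 0 -18; 0 3 -12; 0 0 1]
T3·…·T1 = [-6 0 -36; 0 3 -12; 0 0 1]
T4·…·T1 = [-42/25 72/25 -108/5; 144/25 21/25 156/5; 0 0 1]
T5·…·T1 = [-1224/325 759/325 -2076/65; 1518/325 612/325 1332/65; 0 0 1]

T = [-1224/325 759/325 -2076/65; 1518/325 612/325 1332/65; 0 0 1]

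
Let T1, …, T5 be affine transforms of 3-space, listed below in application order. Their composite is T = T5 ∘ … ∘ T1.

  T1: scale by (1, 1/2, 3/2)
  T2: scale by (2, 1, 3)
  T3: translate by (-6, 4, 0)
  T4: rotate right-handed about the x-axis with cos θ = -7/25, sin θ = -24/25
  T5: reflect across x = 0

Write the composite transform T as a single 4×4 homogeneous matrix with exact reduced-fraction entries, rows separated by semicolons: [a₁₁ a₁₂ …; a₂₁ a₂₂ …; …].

T = [-2 0 0 6; 0 -7/50 108/25 -28/25; 0 -12/25 -63/50 -96/25; 0 0 0 1]

T1 = [1 0 0 0; 0 1/2 0 0; 0 0 3/2 0; 0 0 0 1]
T2·T1 = [2 0 0 0; 0 1/2 0 0; 0 0 9/2 0; 0 0 0 1]
T3·…·T1 = [2 0 0 -6; 0 1/2 0 4; 0 0 9/2 0; 0 0 0 1]
T4·…·T1 = [2 0 0 -6; 0 -7/50 108/25 -28/25; 0 -12/25 -63/50 -96/25; 0 0 0 1]
T5·…·T1 = [-2 0 0 6; 0 -7/50 108/25 -28/25; 0 -12/25 -63/50 -96/25; 0 0 0 1]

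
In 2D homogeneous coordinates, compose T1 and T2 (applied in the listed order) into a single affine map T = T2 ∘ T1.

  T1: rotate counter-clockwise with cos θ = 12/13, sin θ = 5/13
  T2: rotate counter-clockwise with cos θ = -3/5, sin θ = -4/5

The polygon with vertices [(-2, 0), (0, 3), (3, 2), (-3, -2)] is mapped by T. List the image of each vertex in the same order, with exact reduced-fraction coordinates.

image vertices: (32/65, 126/65), (189/65, -48/65), (6/5, -17/5), (-6/5, 17/5)

T1 rotate counter-clockwise with cos θ = 12/13, sin θ = 5/13: (-2, 0) → (-24/13, -10/13); (0, 3) → (-15/13, 36/13); (3, 2) → (2, 3); (-3, -2) → (-2, -3)
T2 rotate counter-clockwise with cos θ = -3/5, sin θ = -4/5: (-24/13, -10/13) → (32/65, 126/65); (-15/13, 36/13) → (189/65, -48/65); (2, 3) → (6/5, -17/5); (-2, -3) → (-6/5, 17/5)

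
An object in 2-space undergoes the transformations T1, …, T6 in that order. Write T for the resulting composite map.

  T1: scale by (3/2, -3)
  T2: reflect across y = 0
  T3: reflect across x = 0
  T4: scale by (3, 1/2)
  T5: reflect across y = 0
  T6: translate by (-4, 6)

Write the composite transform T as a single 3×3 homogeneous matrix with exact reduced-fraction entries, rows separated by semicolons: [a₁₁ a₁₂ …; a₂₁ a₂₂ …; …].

T1 = [3/2 0 0; 0 -3 0; 0 0 1]
T2·T1 = [3/2 0 0; 0 3 0; 0 0 1]
T3·…·T1 = [-3/2 0 0; 0 3 0; 0 0 1]
T4·…·T1 = [-9/2 0 0; 0 3/2 0; 0 0 1]
T5·…·T1 = [-9/2 0 0; 0 -3/2 0; 0 0 1]
T6·…·T1 = [-9/2 0 -4; 0 -3/2 6; 0 0 1]

T = [-9/2 0 -4; 0 -3/2 6; 0 0 1]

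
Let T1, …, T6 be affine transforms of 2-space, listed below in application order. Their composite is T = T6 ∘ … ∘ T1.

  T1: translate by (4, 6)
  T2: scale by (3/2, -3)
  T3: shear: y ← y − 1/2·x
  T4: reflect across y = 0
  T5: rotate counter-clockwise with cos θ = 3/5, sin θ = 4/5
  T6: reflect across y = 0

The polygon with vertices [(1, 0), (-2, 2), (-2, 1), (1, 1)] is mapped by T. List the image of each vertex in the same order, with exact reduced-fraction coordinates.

image vertices: (-129/10, -381/20), (-93/5, -177/10), (-81/5, -159/10), (-153/10, -417/20)

T1 translate by (4, 6): (1, 0) → (5, 6); (-2, 2) → (2, 8); (-2, 1) → (2, 7); (1, 1) → (5, 7)
T2 scale by (3/2, -3): (5, 6) → (15/2, -18); (2, 8) → (3, -24); (2, 7) → (3, -21); (5, 7) → (15/2, -21)
T3 shear: y ← y − 1/2·x: (15/2, -18) → (15/2, -87/4); (3, -24) → (3, -51/2); (3, -21) → (3, -45/2); (15/2, -21) → (15/2, -99/4)
T4 reflect across y = 0: (15/2, -87/4) → (15/2, 87/4); (3, -51/2) → (3, 51/2); (3, -45/2) → (3, 45/2); (15/2, -99/4) → (15/2, 99/4)
T5 rotate counter-clockwise with cos θ = 3/5, sin θ = 4/5: (15/2, 87/4) → (-129/10, 381/20); (3, 51/2) → (-93/5, 177/10); (3, 45/2) → (-81/5, 159/10); (15/2, 99/4) → (-153/10, 417/20)
T6 reflect across y = 0: (-129/10, 381/20) → (-129/10, -381/20); (-93/5, 177/10) → (-93/5, -177/10); (-81/5, 159/10) → (-81/5, -159/10); (-153/10, 417/20) → (-153/10, -417/20)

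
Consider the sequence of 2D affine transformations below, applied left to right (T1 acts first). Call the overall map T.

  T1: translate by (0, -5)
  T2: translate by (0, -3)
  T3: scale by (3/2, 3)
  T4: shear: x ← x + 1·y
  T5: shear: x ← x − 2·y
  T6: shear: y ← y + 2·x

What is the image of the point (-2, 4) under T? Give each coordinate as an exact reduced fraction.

T1 translate by (0, -5): (-2, 4) → (-2, -1)
T2 translate by (0, -3): (-2, -1) → (-2, -4)
T3 scale by (3/2, 3): (-2, -4) → (-3, -12)
T4 shear: x ← x + 1·y: (-3, -12) → (-15, -12)
T5 shear: x ← x − 2·y: (-15, -12) → (9, -12)
T6 shear: y ← y + 2·x: (9, -12) → (9, 6)

T(p) = (9, 6)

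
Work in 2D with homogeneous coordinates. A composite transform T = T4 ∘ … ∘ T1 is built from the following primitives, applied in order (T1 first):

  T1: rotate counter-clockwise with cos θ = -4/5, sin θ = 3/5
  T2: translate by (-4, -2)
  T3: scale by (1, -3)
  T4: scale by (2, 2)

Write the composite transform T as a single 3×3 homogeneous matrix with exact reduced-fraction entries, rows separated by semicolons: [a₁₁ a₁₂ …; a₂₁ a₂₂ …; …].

T1 = [-4/5 -3/5 0; 3/5 -4/5 0; 0 0 1]
T2·T1 = [-4/5 -3/5 -4; 3/5 -4/5 -2; 0 0 1]
T3·…·T1 = [-4/5 -3/5 -4; -9/5 12/5 6; 0 0 1]
T4·…·T1 = [-8/5 -6/5 -8; -18/5 24/5 12; 0 0 1]

T = [-8/5 -6/5 -8; -18/5 24/5 12; 0 0 1]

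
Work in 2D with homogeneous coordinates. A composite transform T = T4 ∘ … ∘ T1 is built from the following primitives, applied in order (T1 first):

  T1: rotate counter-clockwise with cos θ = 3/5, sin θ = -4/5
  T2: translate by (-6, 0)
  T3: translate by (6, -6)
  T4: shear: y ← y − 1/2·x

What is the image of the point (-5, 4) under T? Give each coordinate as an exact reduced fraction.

T(p) = (1/5, 3/10)

T1 rotate counter-clockwise with cos θ = 3/5, sin θ = -4/5: (-5, 4) → (1/5, 32/5)
T2 translate by (-6, 0): (1/5, 32/5) → (-29/5, 32/5)
T3 translate by (6, -6): (-29/5, 32/5) → (1/5, 2/5)
T4 shear: y ← y − 1/2·x: (1/5, 2/5) → (1/5, 3/10)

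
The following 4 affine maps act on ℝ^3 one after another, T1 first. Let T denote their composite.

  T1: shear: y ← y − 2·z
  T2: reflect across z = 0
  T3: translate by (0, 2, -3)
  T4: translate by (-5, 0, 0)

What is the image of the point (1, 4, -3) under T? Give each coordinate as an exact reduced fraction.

T1 shear: y ← y − 2·z: (1, 4, -3) → (1, 10, -3)
T2 reflect across z = 0: (1, 10, -3) → (1, 10, 3)
T3 translate by (0, 2, -3): (1, 10, 3) → (1, 12, 0)
T4 translate by (-5, 0, 0): (1, 12, 0) → (-4, 12, 0)

T(p) = (-4, 12, 0)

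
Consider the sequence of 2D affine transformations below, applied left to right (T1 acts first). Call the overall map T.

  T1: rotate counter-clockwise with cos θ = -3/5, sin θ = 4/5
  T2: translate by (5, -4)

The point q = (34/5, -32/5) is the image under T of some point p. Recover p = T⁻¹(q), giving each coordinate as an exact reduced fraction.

p = (-3, 0)

T1 = [-3/5 -4/5 0; 4/5 -3/5 0; 0 0 1]
T2·T1 = [-3/5 -4/5 5; 4/5 -3/5 -4; 0 0 1]
det M = 1; M⁻¹ = [-3/5 4/5 31/5; -4/5 -3/5 8/5; 0 0 1]
M⁻¹ · (34/5, -32/5)ᵀ = (-3, 0)ᵀ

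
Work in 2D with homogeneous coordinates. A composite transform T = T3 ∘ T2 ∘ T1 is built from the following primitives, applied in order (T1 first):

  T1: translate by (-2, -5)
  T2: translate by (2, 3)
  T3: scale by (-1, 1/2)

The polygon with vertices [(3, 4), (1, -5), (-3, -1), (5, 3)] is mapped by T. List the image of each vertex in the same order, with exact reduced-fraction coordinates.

T1 translate by (-2, -5): (3, 4) → (1, -1); (1, -5) → (-1, -10); (-3, -1) → (-5, -6); (5, 3) → (3, -2)
T2 translate by (2, 3): (1, -1) → (3, 2); (-1, -10) → (1, -7); (-5, -6) → (-3, -3); (3, -2) → (5, 1)
T3 scale by (-1, 1/2): (3, 2) → (-3, 1); (1, -7) → (-1, -7/2); (-3, -3) → (3, -3/2); (5, 1) → (-5, 1/2)

image vertices: (-3, 1), (-1, -7/2), (3, -3/2), (-5, 1/2)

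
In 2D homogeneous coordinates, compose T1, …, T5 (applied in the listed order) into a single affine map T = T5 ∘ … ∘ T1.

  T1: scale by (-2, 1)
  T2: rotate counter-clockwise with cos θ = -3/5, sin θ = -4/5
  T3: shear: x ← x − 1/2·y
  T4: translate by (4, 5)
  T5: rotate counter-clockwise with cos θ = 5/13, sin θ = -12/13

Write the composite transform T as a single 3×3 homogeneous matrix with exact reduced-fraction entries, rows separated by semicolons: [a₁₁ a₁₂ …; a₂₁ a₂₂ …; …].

T = [106/65 -17/130 80/13; 16/65 -81/65 -23/13; 0 0 1]

T1 = [-2 0 0; 0 1 0; 0 0 1]
T2·T1 = [6/5 4/5 0; 8/5 -3/5 0; 0 0 1]
T3·…·T1 = [2/5 11/10 0; 8/5 -3/5 0; 0 0 1]
T4·…·T1 = [2/5 11/10 4; 8/5 -3/5 5; 0 0 1]
T5·…·T1 = [106/65 -17/130 80/13; 16/65 -81/65 -23/13; 0 0 1]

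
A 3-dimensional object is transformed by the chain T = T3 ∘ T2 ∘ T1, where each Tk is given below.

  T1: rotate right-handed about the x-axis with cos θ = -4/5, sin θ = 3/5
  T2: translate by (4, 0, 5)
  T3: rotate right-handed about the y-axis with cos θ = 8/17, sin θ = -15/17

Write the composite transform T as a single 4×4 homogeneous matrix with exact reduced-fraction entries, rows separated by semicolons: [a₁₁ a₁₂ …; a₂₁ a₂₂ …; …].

T1 = [1 0 0 0; 0 -4/5 -3/5 0; 0 3/5 -4/5 0; 0 0 0 1]
T2·T1 = [1 0 0 4; 0 -4/5 -3/5 0; 0 3/5 -4/5 5; 0 0 0 1]
T3·…·T1 = [8/17 -9/17 12/17 -43/17; 0 -4/5 -3/5 0; 15/17 24/85 -32/85 100/17; 0 0 0 1]

T = [8/17 -9/17 12/17 -43/17; 0 -4/5 -3/5 0; 15/17 24/85 -32/85 100/17; 0 0 0 1]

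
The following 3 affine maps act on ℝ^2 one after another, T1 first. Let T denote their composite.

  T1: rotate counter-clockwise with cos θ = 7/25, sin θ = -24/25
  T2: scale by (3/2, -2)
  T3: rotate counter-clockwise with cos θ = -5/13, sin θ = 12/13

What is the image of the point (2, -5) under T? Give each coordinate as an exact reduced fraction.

T1 rotate counter-clockwise with cos θ = 7/25, sin θ = -24/25: (2, -5) → (-106/25, -83/25)
T2 scale by (3/2, -2): (-106/25, -83/25) → (-159/25, 166/25)
T3 rotate counter-clockwise with cos θ = -5/13, sin θ = 12/13: (-159/25, 166/25) → (-1197/325, -2738/325)

T(p) = (-1197/325, -2738/325)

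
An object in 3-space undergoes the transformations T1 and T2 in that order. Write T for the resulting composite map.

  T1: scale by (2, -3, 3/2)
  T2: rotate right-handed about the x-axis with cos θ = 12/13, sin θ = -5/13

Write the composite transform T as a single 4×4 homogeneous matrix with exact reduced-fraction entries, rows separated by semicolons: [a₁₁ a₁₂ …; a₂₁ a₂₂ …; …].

T1 = [2 0 0 0; 0 -3 0 0; 0 0 3/2 0; 0 0 0 1]
T2·T1 = [2 0 0 0; 0 -36/13 15/26 0; 0 15/13 18/13 0; 0 0 0 1]

T = [2 0 0 0; 0 -36/13 15/26 0; 0 15/13 18/13 0; 0 0 0 1]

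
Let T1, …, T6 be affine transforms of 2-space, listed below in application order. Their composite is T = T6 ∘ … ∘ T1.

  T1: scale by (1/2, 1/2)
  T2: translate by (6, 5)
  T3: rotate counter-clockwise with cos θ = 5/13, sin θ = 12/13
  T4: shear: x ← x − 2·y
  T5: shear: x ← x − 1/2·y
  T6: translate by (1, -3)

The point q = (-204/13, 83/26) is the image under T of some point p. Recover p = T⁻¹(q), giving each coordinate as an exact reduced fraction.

p = (-3/2, -3)

T1 = [1/2 0 0; 0 1/2 0; 0 0 1]
T2·T1 = [1/2 0 6; 0 1/2 5; 0 0 1]
T3·…·T1 = [5/26 -6/13 -30/13; 6/13 5/26 97/13; 0 0 1]
T4·…·T1 = [-19/26 -11/13 -224/13; 6/13 5/26 97/13; 0 0 1]
T5·…·T1 = [-25/26 -49/52 -545/26; 6/13 5/26 97/13; 0 0 1]
T6·…·T1 = [-25/26 -49/52 -519/26; 6/13 5/26 58/13; 0 0 1]
det M = 1/4; M⁻¹ = [10/13 49/13 -19/13; -24/13 -50/13 -256/13; 0 0 1]
M⁻¹ · (-204/13, 83/26)ᵀ = (-3/2, -3)ᵀ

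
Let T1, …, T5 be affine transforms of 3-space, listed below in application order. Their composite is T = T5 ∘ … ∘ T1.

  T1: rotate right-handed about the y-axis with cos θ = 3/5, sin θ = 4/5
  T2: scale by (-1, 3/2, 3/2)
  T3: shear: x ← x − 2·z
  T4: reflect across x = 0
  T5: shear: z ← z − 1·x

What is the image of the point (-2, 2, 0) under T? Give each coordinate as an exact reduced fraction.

T1 rotate right-handed about the y-axis with cos θ = 3/5, sin θ = 4/5: (-2, 2, 0) → (-6/5, 2, 8/5)
T2 scale by (-1, 3/2, 3/2): (-6/5, 2, 8/5) → (6/5, 3, 12/5)
T3 shear: x ← x − 2·z: (6/5, 3, 12/5) → (-18/5, 3, 12/5)
T4 reflect across x = 0: (-18/5, 3, 12/5) → (18/5, 3, 12/5)
T5 shear: z ← z − 1·x: (18/5, 3, 12/5) → (18/5, 3, -6/5)

T(p) = (18/5, 3, -6/5)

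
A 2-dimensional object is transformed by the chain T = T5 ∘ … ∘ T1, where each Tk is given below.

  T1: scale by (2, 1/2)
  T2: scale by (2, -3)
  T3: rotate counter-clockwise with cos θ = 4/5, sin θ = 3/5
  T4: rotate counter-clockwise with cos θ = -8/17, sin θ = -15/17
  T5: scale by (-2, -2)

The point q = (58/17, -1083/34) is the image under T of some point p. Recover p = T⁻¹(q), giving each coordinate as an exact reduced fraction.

p = (-4, -1/2)

T1 = [2 0 0; 0 1/2 0; 0 0 1]
T2·T1 = [4 0 0; 0 -3/2 0; 0 0 1]
T3·…·T1 = [16/5 9/10 0; 12/5 -6/5 0; 0 0 1]
T4·…·T1 = [52/85 -126/85 0; -336/85 -39/170 0; 0 0 1]
T5·…·T1 = [-104/85 252/85 0; 672/85 39/85 0; 0 0 1]
det M = -24; M⁻¹ = [-13/680 21/170 0; 28/85 13/255 0; 0 0 1]
M⁻¹ · (58/17, -1083/34)ᵀ = (-4, -1/2)ᵀ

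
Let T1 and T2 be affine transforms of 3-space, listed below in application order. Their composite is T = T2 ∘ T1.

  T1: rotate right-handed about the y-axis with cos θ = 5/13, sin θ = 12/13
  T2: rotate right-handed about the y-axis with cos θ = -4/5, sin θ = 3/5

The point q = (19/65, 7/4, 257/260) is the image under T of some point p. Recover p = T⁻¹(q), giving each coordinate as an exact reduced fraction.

p = (1/4, 7/4, -1)

T1 = [5/13 0 12/13 0; 0 1 0 0; -12/13 0 5/13 0; 0 0 0 1]
T2·T1 = [-56/65 0 -33/65 0; 0 1 0 0; 33/65 0 -56/65 0; 0 0 0 1]
det M = 1; M⁻¹ = [-56/65 0 33/65 0; 0 1 0 0; -33/65 0 -56/65 0; 0 0 0 1]
M⁻¹ · (19/65, 7/4, 257/260)ᵀ = (1/4, 7/4, -1)ᵀ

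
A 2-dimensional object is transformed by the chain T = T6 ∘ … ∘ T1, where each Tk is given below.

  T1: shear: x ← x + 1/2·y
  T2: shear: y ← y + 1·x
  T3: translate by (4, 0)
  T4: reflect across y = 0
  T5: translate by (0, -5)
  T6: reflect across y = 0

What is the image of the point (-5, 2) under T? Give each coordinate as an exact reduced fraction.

T1 shear: x ← x + 1/2·y: (-5, 2) → (-4, 2)
T2 shear: y ← y + 1·x: (-4, 2) → (-4, -2)
T3 translate by (4, 0): (-4, -2) → (0, -2)
T4 reflect across y = 0: (0, -2) → (0, 2)
T5 translate by (0, -5): (0, 2) → (0, -3)
T6 reflect across y = 0: (0, -3) → (0, 3)

T(p) = (0, 3)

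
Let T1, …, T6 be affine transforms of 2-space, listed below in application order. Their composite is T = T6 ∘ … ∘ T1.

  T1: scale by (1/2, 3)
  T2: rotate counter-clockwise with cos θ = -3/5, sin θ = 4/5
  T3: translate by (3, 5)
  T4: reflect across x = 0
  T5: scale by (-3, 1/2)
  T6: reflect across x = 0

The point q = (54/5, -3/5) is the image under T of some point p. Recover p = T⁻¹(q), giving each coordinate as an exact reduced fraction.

p = (-2, 3)

T1 = [1/2 0 0; 0 3 0; 0 0 1]
T2·T1 = [-3/10 -12/5 0; 2/5 -9/5 0; 0 0 1]
T3·…·T1 = [-3/10 -12/5 3; 2/5 -9/5 5; 0 0 1]
T4·…·T1 = [3/10 12/5 -3; 2/5 -9/5 5; 0 0 1]
T5·…·T1 = [-9/10 -36/5 9; 1/5 -9/10 5/2; 0 0 1]
T6·…·T1 = [9/10 36/5 -9; 1/5 -9/10 5/2; 0 0 1]
det M = -9/4; M⁻¹ = [2/5 16/5 -22/5; 4/45 -2/5 9/5; 0 0 1]
M⁻¹ · (54/5, -3/5)ᵀ = (-2, 3)ᵀ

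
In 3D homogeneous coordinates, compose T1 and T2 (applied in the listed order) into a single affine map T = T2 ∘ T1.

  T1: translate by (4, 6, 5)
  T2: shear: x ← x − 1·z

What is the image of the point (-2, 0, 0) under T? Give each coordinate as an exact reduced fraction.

T1 translate by (4, 6, 5): (-2, 0, 0) → (2, 6, 5)
T2 shear: x ← x − 1·z: (2, 6, 5) → (-3, 6, 5)

T(p) = (-3, 6, 5)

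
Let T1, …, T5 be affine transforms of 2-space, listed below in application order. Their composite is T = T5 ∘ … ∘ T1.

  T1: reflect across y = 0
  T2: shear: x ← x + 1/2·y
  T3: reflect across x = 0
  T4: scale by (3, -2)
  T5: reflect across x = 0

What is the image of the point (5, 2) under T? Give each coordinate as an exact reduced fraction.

T1 reflect across y = 0: (5, 2) → (5, -2)
T2 shear: x ← x + 1/2·y: (5, -2) → (4, -2)
T3 reflect across x = 0: (4, -2) → (-4, -2)
T4 scale by (3, -2): (-4, -2) → (-12, 4)
T5 reflect across x = 0: (-12, 4) → (12, 4)

T(p) = (12, 4)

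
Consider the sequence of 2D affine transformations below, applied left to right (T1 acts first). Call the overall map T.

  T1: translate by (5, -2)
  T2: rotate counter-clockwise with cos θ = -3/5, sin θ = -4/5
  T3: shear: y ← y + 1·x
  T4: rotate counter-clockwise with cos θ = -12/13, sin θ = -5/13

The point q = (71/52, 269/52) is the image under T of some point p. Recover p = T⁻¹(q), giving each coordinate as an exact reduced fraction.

p = (-9/4, 0)

T1 = [1 0 5; 0 1 -2; 0 0 1]
T2·T1 = [-3/5 4/5 -23/5; -4/5 -3/5 -14/5; 0 0 1]
T3·…·T1 = [-3/5 4/5 -23/5; -7/5 1/5 -37/5; 0 0 1]
T4·…·T1 = [1/65 -43/65 7/5; 99/65 -32/65 43/5; 0 0 1]
det M = 1; M⁻¹ = [-32/65 43/65 -5; -99/65 1/65 2; 0 0 1]
M⁻¹ · (71/52, 269/52)ᵀ = (-9/4, 0)ᵀ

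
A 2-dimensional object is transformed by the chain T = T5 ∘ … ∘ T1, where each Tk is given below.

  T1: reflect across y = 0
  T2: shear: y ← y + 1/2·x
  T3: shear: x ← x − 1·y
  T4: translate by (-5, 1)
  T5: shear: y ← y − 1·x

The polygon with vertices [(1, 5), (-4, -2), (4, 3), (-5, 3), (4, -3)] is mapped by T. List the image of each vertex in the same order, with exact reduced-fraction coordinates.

T1 reflect across y = 0: (1, 5) → (1, -5); (-4, -2) → (-4, 2); (4, 3) → (4, -3); (-5, 3) → (-5, -3); (4, -3) → (4, 3)
T2 shear: y ← y + 1/2·x: (1, -5) → (1, -9/2); (-4, 2) → (-4, 0); (4, -3) → (4, -1); (-5, -3) → (-5, -11/2); (4, 3) → (4, 5)
T3 shear: x ← x − 1·y: (1, -9/2) → (11/2, -9/2); (-4, 0) → (-4, 0); (4, -1) → (5, -1); (-5, -11/2) → (1/2, -11/2); (4, 5) → (-1, 5)
T4 translate by (-5, 1): (11/2, -9/2) → (1/2, -7/2); (-4, 0) → (-9, 1); (5, -1) → (0, 0); (1/2, -11/2) → (-9/2, -9/2); (-1, 5) → (-6, 6)
T5 shear: y ← y − 1·x: (1/2, -7/2) → (1/2, -4); (-9, 1) → (-9, 10); (0, 0) → (0, 0); (-9/2, -9/2) → (-9/2, 0); (-6, 6) → (-6, 12)

image vertices: (1/2, -4), (-9, 10), (0, 0), (-9/2, 0), (-6, 12)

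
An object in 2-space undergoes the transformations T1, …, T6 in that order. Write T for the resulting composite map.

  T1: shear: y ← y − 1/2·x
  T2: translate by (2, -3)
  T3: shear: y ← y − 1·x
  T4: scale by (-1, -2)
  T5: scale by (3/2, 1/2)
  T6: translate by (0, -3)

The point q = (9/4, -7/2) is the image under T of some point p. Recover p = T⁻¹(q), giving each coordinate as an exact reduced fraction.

p = (-7/2, 1/4)

T1 = [1 0 0; -1/2 1 0; 0 0 1]
T2·T1 = [1 0 2; -1/2 1 -3; 0 0 1]
T3·…·T1 = [1 0 2; -3/2 1 -5; 0 0 1]
T4·…·T1 = [-1 0 -2; 3 -2 10; 0 0 1]
T5·…·T1 = [-3/2 0 -3; 3/2 -1 5; 0 0 1]
T6·…·T1 = [-3/2 0 -3; 3/2 -1 2; 0 0 1]
det M = 3/2; M⁻¹ = [-2/3 0 -2; -1 -1 -1; 0 0 1]
M⁻¹ · (9/4, -7/2)ᵀ = (-7/2, 1/4)ᵀ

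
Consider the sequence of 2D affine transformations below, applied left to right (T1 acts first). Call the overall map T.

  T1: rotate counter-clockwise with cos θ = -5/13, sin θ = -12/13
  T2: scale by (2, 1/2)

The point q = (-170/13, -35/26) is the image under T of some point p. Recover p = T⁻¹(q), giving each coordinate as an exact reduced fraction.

T1 = [-5/13 12/13 0; -12/13 -5/13 0; 0 0 1]
T2·T1 = [-10/13 24/13 0; -6/13 -5/26 0; 0 0 1]
det M = 1; M⁻¹ = [-5/26 -24/13 0; 6/13 -10/13 0; 0 0 1]
M⁻¹ · (-170/13, -35/26)ᵀ = (5, -5)ᵀ

p = (5, -5)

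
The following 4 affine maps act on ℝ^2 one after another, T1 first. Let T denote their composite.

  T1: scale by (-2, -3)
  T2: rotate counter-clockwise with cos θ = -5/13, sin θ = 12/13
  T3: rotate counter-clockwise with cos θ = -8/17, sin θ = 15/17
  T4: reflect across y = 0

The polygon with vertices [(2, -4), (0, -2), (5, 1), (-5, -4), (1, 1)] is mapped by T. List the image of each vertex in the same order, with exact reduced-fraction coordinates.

image vertices: (2612/221, 996/221), (1026/221, 840/221), (887/221, -2130/221), (652/221, 3390/221), (-233/221, -762/221)

T1 scale by (-2, -3): (2, -4) → (-4, 12); (0, -2) → (0, 6); (5, 1) → (-10, -3); (-5, -4) → (10, 12); (1, 1) → (-2, -3)
T2 rotate counter-clockwise with cos θ = -5/13, sin θ = 12/13: (-4, 12) → (-124/13, -108/13); (0, 6) → (-72/13, -30/13); (-10, -3) → (86/13, -105/13); (10, 12) → (-194/13, 60/13); (-2, -3) → (46/13, -9/13)
T3 rotate counter-clockwise with cos θ = -8/17, sin θ = 15/17: (-124/13, -108/13) → (2612/221, -996/221); (-72/13, -30/13) → (1026/221, -840/221); (86/13, -105/13) → (887/221, 2130/221); (-194/13, 60/13) → (652/221, -3390/221); (46/13, -9/13) → (-233/221, 762/221)
T4 reflect across y = 0: (2612/221, -996/221) → (2612/221, 996/221); (1026/221, -840/221) → (1026/221, 840/221); (887/221, 2130/221) → (887/221, -2130/221); (652/221, -3390/221) → (652/221, 3390/221); (-233/221, 762/221) → (-233/221, -762/221)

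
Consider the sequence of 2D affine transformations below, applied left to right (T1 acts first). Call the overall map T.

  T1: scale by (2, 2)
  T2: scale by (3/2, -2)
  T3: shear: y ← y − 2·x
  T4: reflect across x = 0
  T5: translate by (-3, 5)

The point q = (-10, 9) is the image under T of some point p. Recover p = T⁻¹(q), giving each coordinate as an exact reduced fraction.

p = (7/3, -9/2)

T1 = [2 0 0; 0 2 0; 0 0 1]
T2·T1 = [3 0 0; 0 -4 0; 0 0 1]
T3·…·T1 = [3 0 0; -6 -4 0; 0 0 1]
T4·…·T1 = [-3 0 0; -6 -4 0; 0 0 1]
T5·…·T1 = [-3 0 -3; -6 -4 5; 0 0 1]
det M = 12; M⁻¹ = [-1/3 0 -1; 1/2 -1/4 11/4; 0 0 1]
M⁻¹ · (-10, 9)ᵀ = (7/3, -9/2)ᵀ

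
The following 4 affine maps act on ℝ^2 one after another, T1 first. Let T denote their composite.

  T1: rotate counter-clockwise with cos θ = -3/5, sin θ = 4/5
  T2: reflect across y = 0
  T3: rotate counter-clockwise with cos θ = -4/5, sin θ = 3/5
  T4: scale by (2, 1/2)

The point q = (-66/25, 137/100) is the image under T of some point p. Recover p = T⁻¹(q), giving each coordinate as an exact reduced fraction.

T1 = [-3/5 -4/5 0; 4/5 -3/5 0; 0 0 1]
T2·T1 = [-3/5 -4/5 0; -4/5 3/5 0; 0 0 1]
T3·…·T1 = [24/25 7/25 0; 7/25 -24/25 0; 0 0 1]
T4·…·T1 = [48/25 14/25 0; 7/50 -12/25 0; 0 0 1]
det M = -1; M⁻¹ = [12/25 14/25 0; 7/50 -48/25 0; 0 0 1]
M⁻¹ · (-66/25, 137/100)ᵀ = (-1/2, -3)ᵀ

p = (-1/2, -3)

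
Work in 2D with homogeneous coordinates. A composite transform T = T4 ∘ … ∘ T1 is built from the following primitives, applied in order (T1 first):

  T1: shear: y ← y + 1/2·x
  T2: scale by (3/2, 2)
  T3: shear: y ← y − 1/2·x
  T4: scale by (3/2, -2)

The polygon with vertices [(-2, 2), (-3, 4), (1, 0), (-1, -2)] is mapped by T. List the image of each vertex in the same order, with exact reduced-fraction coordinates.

T1 shear: y ← y + 1/2·x: (-2, 2) → (-2, 1); (-3, 4) → (-3, 5/2); (1, 0) → (1, 1/2); (-1, -2) → (-1, -5/2)
T2 scale by (3/2, 2): (-2, 1) → (-3, 2); (-3, 5/2) → (-9/2, 5); (1, 1/2) → (3/2, 1); (-1, -5/2) → (-3/2, -5)
T3 shear: y ← y − 1/2·x: (-3, 2) → (-3, 7/2); (-9/2, 5) → (-9/2, 29/4); (3/2, 1) → (3/2, 1/4); (-3/2, -5) → (-3/2, -17/4)
T4 scale by (3/2, -2): (-3, 7/2) → (-9/2, -7); (-9/2, 29/4) → (-27/4, -29/2); (3/2, 1/4) → (9/4, -1/2); (-3/2, -17/4) → (-9/4, 17/2)

image vertices: (-9/2, -7), (-27/4, -29/2), (9/4, -1/2), (-9/4, 17/2)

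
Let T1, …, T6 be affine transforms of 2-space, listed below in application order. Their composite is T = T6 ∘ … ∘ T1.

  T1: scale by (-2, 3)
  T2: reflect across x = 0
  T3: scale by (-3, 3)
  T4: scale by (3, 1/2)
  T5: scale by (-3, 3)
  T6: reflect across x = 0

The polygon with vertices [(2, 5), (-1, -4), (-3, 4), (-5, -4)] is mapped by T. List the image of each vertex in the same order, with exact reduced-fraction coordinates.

image vertices: (-108, 135/2), (54, -54), (162, 54), (270, -54)

T1 scale by (-2, 3): (2, 5) → (-4, 15); (-1, -4) → (2, -12); (-3, 4) → (6, 12); (-5, -4) → (10, -12)
T2 reflect across x = 0: (-4, 15) → (4, 15); (2, -12) → (-2, -12); (6, 12) → (-6, 12); (10, -12) → (-10, -12)
T3 scale by (-3, 3): (4, 15) → (-12, 45); (-2, -12) → (6, -36); (-6, 12) → (18, 36); (-10, -12) → (30, -36)
T4 scale by (3, 1/2): (-12, 45) → (-36, 45/2); (6, -36) → (18, -18); (18, 36) → (54, 18); (30, -36) → (90, -18)
T5 scale by (-3, 3): (-36, 45/2) → (108, 135/2); (18, -18) → (-54, -54); (54, 18) → (-162, 54); (90, -18) → (-270, -54)
T6 reflect across x = 0: (108, 135/2) → (-108, 135/2); (-54, -54) → (54, -54); (-162, 54) → (162, 54); (-270, -54) → (270, -54)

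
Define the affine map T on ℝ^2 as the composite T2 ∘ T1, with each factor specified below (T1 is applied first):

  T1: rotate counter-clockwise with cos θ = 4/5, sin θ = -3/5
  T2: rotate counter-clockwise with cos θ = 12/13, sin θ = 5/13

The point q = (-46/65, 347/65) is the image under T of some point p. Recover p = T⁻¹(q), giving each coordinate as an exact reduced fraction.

T1 = [4/5 3/5 0; -3/5 4/5 0; 0 0 1]
T2·T1 = [63/65 16/65 0; -16/65 63/65 0; 0 0 1]
det M = 1; M⁻¹ = [63/65 -16/65 0; 16/65 63/65 0; 0 0 1]
M⁻¹ · (-46/65, 347/65)ᵀ = (-2, 5)ᵀ

p = (-2, 5)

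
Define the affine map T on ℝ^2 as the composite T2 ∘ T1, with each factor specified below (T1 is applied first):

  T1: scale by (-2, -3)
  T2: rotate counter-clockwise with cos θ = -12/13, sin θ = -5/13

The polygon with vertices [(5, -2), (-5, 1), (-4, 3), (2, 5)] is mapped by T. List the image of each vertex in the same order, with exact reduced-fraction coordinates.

image vertices: (150/13, -22/13), (-135/13, -14/13), (-141/13, 68/13), (-27/13, 200/13)

T1 scale by (-2, -3): (5, -2) → (-10, 6); (-5, 1) → (10, -3); (-4, 3) → (8, -9); (2, 5) → (-4, -15)
T2 rotate counter-clockwise with cos θ = -12/13, sin θ = -5/13: (-10, 6) → (150/13, -22/13); (10, -3) → (-135/13, -14/13); (8, -9) → (-141/13, 68/13); (-4, -15) → (-27/13, 200/13)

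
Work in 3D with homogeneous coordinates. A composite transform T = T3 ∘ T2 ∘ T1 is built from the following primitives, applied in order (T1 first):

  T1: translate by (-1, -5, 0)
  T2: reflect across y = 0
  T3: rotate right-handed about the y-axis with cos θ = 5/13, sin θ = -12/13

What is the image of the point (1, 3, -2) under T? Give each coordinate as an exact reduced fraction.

T1 translate by (-1, -5, 0): (1, 3, -2) → (0, -2, -2)
T2 reflect across y = 0: (0, -2, -2) → (0, 2, -2)
T3 rotate right-handed about the y-axis with cos θ = 5/13, sin θ = -12/13: (0, 2, -2) → (24/13, 2, -10/13)

T(p) = (24/13, 2, -10/13)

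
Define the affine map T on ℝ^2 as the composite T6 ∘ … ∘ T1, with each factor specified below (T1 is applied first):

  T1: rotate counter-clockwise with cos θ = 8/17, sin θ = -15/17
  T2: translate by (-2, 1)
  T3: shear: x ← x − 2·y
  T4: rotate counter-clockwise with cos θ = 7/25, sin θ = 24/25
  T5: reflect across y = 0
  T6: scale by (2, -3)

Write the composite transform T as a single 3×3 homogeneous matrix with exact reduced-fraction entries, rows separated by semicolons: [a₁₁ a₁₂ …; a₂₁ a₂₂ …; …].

T1 = [8/17 15/17 0; -15/17 8/17 0; 0 0 1]
T2·T1 = [8/17 15/17 -2; -15/17 8/17 1; 0 0 1]
T3·…·T1 = [38/17 -1/17 -4; -15/17 8/17 1; 0 0 1]
T4·…·T1 = [626/425 -199/425 -52/25; 807/425 32/425 -89/25; 0 0 1]
T5·…·T1 = [626/425 -199/425 -52/25; -807/425 -32/425 89/25; 0 0 1]
T6·…·T1 = [1252/425 -398/425 -104/25; 2421/425 96/425 -267/25; 0 0 1]

T = [1252/425 -398/425 -104/25; 2421/425 96/425 -267/25; 0 0 1]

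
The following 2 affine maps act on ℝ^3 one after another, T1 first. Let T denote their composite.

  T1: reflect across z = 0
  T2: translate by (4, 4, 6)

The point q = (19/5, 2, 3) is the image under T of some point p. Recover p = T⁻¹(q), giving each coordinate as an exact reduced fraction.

T1 = [1 0 0 0; 0 1 0 0; 0 0 -1 0; 0 0 0 1]
T2·T1 = [1 0 0 4; 0 1 0 4; 0 0 -1 6; 0 0 0 1]
det M = -1; M⁻¹ = [1 0 0 -4; 0 1 0 -4; 0 0 -1 6; 0 0 0 1]
M⁻¹ · (19/5, 2, 3)ᵀ = (-1/5, -2, 3)ᵀ

p = (-1/5, -2, 3)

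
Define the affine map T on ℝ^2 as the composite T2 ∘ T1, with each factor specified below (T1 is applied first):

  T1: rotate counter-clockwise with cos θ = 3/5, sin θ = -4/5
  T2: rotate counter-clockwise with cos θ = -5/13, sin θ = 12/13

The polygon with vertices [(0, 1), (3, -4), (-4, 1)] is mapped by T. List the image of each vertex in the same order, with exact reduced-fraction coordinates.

image vertices: (-56/65, 33/65), (323/65, 36/65), (-188/65, -191/65)

T1 rotate counter-clockwise with cos θ = 3/5, sin θ = -4/5: (0, 1) → (4/5, 3/5); (3, -4) → (-7/5, -24/5); (-4, 1) → (-8/5, 19/5)
T2 rotate counter-clockwise with cos θ = -5/13, sin θ = 12/13: (4/5, 3/5) → (-56/65, 33/65); (-7/5, -24/5) → (323/65, 36/65); (-8/5, 19/5) → (-188/65, -191/65)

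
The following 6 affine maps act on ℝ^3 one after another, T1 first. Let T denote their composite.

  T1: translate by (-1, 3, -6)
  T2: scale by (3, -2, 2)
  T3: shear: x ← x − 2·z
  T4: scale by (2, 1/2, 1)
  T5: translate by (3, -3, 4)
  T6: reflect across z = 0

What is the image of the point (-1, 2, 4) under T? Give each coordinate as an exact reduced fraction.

T1 translate by (-1, 3, -6): (-1, 2, 4) → (-2, 5, -2)
T2 scale by (3, -2, 2): (-2, 5, -2) → (-6, -10, -4)
T3 shear: x ← x − 2·z: (-6, -10, -4) → (2, -10, -4)
T4 scale by (2, 1/2, 1): (2, -10, -4) → (4, -5, -4)
T5 translate by (3, -3, 4): (4, -5, -4) → (7, -8, 0)
T6 reflect across z = 0: (7, -8, 0) → (7, -8, 0)

T(p) = (7, -8, 0)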